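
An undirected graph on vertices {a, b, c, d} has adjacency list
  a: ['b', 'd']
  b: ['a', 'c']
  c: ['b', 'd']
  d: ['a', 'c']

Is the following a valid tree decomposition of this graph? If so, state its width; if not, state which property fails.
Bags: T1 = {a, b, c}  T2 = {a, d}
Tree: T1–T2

No — edge (c,d) lies in no bag.

A tree decomposition must satisfy three properties: every vertex lies in some bag; for every edge, both endpoints lie together in some bag; and for every vertex, the bags containing it form a connected subtree. Here edge (c,d) lies in no bag, so the decomposition is invalid.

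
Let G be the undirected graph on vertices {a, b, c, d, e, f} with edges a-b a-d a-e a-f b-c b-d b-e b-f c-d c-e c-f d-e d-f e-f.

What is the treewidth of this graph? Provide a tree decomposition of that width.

Treewidth 4.
One optimal decomposition is:
Bags: B1 = {a, b, d, e, f}  B2 = {b, c, d, e, f}
Tree: B1–B2

Every bag has size at most 5, so the width is 5 − 1 = 4 and tw(G) ≤ 4. For the lower bound, the 5 vertices {b, c, d, e, f} are pairwise adjacent, and any tree decomposition puts a clique entirely inside one bag — forcing width ≥ 4. Therefore the treewidth is 4.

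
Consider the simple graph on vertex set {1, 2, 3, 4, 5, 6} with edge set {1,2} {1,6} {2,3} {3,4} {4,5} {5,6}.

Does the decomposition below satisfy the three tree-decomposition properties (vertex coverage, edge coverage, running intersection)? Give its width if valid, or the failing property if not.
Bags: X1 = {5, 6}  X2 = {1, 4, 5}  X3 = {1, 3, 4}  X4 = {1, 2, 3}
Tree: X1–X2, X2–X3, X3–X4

No — edge (1,6) lies in no bag.

A tree decomposition must satisfy three properties: every vertex lies in some bag; for every edge, both endpoints lie together in some bag; and for every vertex, the bags containing it form a connected subtree. Here edge (1,6) lies in no bag, so the decomposition is invalid.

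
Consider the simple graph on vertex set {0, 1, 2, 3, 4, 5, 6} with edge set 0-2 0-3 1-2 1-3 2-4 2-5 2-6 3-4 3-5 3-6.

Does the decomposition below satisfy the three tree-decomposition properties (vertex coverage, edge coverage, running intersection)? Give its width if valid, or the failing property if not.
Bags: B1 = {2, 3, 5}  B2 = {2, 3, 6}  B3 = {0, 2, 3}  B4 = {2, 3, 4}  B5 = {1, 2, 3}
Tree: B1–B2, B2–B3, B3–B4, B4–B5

Yes; width 2.

Checking the three conditions: (i) the bags cover all of {0, 1, 2, 3, 4, 5, 6}; (ii) for each edge, some bag contains both endpoints; (iii) the bags containing any fixed vertex form a subtree. All hold, so the decomposition is valid with width 3 − 1 = 2.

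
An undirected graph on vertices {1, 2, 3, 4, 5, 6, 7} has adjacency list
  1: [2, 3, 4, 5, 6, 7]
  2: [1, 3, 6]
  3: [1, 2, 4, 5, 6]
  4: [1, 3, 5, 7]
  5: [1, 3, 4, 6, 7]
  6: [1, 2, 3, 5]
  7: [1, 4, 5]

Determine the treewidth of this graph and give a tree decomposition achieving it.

Treewidth 3.
One optimal decomposition is:
Bags: B1 = {1, 3, 5, 6}  B2 = {1, 2, 3, 6}  B3 = {1, 3, 4, 5}  B4 = {1, 4, 5, 7}
Tree: B1–B2, B1–B3, B3–B4

The largest bag has 4 vertices, giving width 3; this decomposition certifies tw(G) ≤ 3. On the other hand G contains the 4-clique {1, 2, 3, 6}. A clique must lie in a single bag of any decomposition, so no decomposition can have width below 3. Hence tw(G) = 3 exactly.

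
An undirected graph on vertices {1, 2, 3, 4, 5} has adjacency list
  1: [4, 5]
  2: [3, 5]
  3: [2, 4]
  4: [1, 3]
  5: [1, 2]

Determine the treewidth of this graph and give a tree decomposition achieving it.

The largest bag has 3 vertices, giving width 2; this decomposition certifies tw(G) ≤ 2. Since 4–1–5–2–3–4 is a cycle in G, G is not acyclic. Forests are exactly the graphs of treewidth ≤ 1, so tw(G) ≥ 2. Hence tw(G) = 2 exactly.

Treewidth 2.
Bags: B1 = {1, 4, 5}  B2 = {2, 4, 5}  B3 = {2, 3, 4}
Tree: B1–B2, B2–B3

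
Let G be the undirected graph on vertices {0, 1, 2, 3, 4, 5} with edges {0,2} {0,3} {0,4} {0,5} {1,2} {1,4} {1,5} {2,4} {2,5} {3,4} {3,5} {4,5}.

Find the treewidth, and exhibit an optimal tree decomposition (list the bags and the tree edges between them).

Every bag has size at most 4, so the width is 4 − 1 = 3 and tw(G) ≤ 3. For the lower bound, the 4 vertices {0, 2, 4, 5} are pairwise adjacent, and any tree decomposition puts a clique entirely inside one bag — forcing width ≥ 3. Hence tw(G) = 3 exactly.

Treewidth 3.
One such decomposition:
Bags: B1 = {0, 2, 4, 5}  B2 = {0, 3, 4, 5}  B3 = {1, 2, 4, 5}
Tree: B1–B2, B1–B3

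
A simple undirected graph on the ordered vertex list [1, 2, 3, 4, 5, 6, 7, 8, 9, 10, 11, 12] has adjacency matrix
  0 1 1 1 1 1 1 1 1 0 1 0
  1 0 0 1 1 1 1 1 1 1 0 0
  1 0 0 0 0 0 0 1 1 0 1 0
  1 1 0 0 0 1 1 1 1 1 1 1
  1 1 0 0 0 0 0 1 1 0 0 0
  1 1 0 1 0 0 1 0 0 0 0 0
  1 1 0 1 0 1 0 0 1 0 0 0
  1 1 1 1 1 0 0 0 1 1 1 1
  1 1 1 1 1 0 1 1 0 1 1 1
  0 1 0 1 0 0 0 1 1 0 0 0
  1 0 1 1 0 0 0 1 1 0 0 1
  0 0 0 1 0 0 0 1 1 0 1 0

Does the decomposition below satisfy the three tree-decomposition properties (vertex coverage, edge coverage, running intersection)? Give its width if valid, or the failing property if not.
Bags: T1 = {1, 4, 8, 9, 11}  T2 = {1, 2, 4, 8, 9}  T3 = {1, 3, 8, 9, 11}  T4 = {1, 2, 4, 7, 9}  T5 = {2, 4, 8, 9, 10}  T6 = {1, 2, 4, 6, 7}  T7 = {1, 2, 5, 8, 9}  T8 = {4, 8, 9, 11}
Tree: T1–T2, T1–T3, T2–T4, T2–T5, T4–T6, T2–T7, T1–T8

No — vertex 12 appears in no bag.

A tree decomposition must satisfy three properties: every vertex lies in some bag; for every edge, both endpoints lie together in some bag; and for every vertex, the bags containing it form a connected subtree. Here vertex 12 appears in no bag, so the decomposition is invalid.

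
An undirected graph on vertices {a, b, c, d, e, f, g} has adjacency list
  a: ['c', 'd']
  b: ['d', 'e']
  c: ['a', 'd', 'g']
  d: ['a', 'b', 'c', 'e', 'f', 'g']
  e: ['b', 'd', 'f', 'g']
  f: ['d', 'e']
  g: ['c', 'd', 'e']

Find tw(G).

A width-2 tree decomposition is:
Bags: B1 = {c, d, g}  B2 = {d, e, g}  B3 = {b, d, e}  B4 = {d, e, f}  B5 = {a, c, d}
Tree: B1–B2, B2–B3, B2–B4, B1–B5
Every bag has size at most 3, so the width is 3 − 1 = 2 and tw(G) ≤ 2. Conversely, {d, e, g} is a clique of size 3, and the vertices of any clique must share a bag in every tree decomposition; so some bag has ≥ 3 vertices and tw(G) ≥ 2. Therefore the treewidth is 2.

2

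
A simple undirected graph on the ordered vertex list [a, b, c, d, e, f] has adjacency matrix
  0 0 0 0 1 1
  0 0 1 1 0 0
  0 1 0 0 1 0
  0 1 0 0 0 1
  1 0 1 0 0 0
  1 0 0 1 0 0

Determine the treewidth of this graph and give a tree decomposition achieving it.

Every bag has size at most 3, so the width is 3 − 1 = 2 and tw(G) ≤ 2. The edges e–a–f–d–b–c–e form a cycle, so G is not a tree and its treewidth is at least 2. Combining the bounds, tw(G) = 2.

Treewidth 2.
Bags: B1 = {a, e, f}  B2 = {d, e, f}  B3 = {b, d, e}  B4 = {b, c, e}
Tree: B1–B2, B2–B3, B3–B4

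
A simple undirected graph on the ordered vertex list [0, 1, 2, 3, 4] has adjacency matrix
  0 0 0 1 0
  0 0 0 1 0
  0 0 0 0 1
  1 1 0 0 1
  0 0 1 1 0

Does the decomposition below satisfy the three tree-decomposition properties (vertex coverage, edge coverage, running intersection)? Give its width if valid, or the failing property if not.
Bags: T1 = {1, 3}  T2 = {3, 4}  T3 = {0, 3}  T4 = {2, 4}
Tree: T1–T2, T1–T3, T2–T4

Yes; width 1.

Every vertex of G appears in some bag (union = {0, 1, 2, 3, 4}); every edge is covered by a bag; and for each vertex v the set of bags containing v is connected in the bag tree. The decomposition is therefore valid. The largest bag has 2 vertices, so the width is 1.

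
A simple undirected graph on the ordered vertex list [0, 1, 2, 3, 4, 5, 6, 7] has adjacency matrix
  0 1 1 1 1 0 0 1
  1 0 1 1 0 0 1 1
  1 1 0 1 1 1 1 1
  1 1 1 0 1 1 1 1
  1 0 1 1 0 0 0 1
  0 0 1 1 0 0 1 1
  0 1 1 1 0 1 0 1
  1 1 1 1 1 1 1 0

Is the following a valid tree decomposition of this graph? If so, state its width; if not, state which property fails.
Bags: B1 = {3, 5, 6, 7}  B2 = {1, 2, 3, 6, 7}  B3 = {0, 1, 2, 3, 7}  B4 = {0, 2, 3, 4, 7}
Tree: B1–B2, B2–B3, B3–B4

No — edge (2,5) lies in no bag.

A tree decomposition must satisfy three properties: every vertex lies in some bag; for every edge, both endpoints lie together in some bag; and for every vertex, the bags containing it form a connected subtree. Here edge (2,5) lies in no bag, so the decomposition is invalid.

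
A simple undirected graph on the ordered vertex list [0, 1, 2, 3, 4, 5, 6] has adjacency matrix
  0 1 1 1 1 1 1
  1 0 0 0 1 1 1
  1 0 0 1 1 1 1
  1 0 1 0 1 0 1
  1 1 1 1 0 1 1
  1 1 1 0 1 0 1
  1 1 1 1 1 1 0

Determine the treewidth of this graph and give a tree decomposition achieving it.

Treewidth 4.
One optimal decomposition is:
Bags: B1 = {0, 1, 4, 5, 6}  B2 = {0, 2, 4, 5, 6}  B3 = {0, 2, 3, 4, 6}
Tree: B1–B2, B2–B3

Each bag holds 5 vertices, so the decomposition has width 4, which upper-bounds the treewidth. Conversely, {0, 1, 4, 5, 6} is a clique of size 5, and the vertices of any clique must share a bag in every tree decomposition; so some bag has ≥ 5 vertices and tw(G) ≥ 4. The upper and lower bounds meet at 4, so that is the treewidth.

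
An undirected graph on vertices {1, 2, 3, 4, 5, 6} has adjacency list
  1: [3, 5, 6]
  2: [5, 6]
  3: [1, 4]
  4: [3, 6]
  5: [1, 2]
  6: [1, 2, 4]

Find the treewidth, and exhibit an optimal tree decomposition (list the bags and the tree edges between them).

The largest bag has 3 vertices, giving width 2; this decomposition certifies tw(G) ≤ 2. Since 5–2–6–1–5 is a cycle in G, G is not acyclic. Forests are exactly the graphs of treewidth ≤ 1, so tw(G) ≥ 2. The upper and lower bounds meet at 2, so that is the treewidth.

Treewidth 2.
Bags: B1 = {1, 2, 5}  B2 = {1, 2, 6}  B3 = {1, 3, 6}  B4 = {3, 4, 6}
Tree: B1–B2, B2–B3, B3–B4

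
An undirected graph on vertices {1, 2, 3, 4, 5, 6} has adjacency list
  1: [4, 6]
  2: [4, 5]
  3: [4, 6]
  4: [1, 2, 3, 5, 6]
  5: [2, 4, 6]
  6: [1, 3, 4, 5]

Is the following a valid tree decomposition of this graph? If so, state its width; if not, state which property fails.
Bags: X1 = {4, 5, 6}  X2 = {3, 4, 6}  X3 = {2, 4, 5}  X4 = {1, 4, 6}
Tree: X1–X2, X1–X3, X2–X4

Yes; width 2.

Checking the three conditions: (i) the bags cover all of {1, 2, 3, 4, 5, 6}; (ii) for each edge, some bag contains both endpoints; (iii) the bags containing any fixed vertex form a subtree. All hold, so the decomposition is valid with width 3 − 1 = 2.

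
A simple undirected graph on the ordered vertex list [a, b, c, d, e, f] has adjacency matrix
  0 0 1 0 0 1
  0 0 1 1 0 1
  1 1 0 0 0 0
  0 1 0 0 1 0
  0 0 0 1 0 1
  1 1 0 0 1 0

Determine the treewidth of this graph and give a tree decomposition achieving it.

Each bag holds 3 vertices, so the decomposition has width 2, which upper-bounds the treewidth. For the lower bound, G contains the cycle c–a–f–b–c, so G is not a forest; only forests have treewidth ≤ 1, hence tw(G) ≥ 2. Combining the bounds, tw(G) = 2.

Treewidth 2.
Bags: B1 = {a, b, c}  B2 = {a, b, f}  B3 = {b, d, f}  B4 = {d, e, f}
Tree: B1–B2, B2–B3, B3–B4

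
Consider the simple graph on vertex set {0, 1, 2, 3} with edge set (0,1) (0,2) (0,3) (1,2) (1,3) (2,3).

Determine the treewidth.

3

A width-3 tree decomposition is:
Bags: B1 = {0, 1, 2, 3}
Tree: (single bag)
With just one bag of size 4, the width is 4 − 1 = 3, so tw(G) ≤ 3. Conversely, {0, 1, 2, 3} is a clique of size 4, and the vertices of any clique must share a bag in every tree decomposition; so some bag has ≥ 4 vertices and tw(G) ≥ 3. Therefore the treewidth is 3.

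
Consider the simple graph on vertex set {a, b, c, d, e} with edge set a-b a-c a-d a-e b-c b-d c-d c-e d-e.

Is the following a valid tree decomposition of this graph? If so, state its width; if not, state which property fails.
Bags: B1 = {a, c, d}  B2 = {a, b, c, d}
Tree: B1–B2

A tree decomposition must satisfy three properties: every vertex lies in some bag; for every edge, both endpoints lie together in some bag; and for every vertex, the bags containing it form a connected subtree. Here vertex e appears in no bag, so the decomposition is invalid.

No — vertex e appears in no bag.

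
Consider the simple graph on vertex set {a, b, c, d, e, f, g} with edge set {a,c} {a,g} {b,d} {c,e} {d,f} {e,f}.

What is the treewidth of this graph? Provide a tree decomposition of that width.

Every bag has size at most 2, so the width is 2 − 1 = 1 and tw(G) ≤ 1. Any graph with an edge has treewidth ≥ 1, and G has the edge b–d. The upper and lower bounds meet at 1, so that is the treewidth.

Treewidth 1.
One such decomposition:
Bags: B1 = {b, d}  B2 = {d, f}  B3 = {e, f}  B4 = {c, e}  B5 = {a, c}  B6 = {a, g}
Tree: B1–B2, B2–B3, B3–B4, B4–B5, B5–B6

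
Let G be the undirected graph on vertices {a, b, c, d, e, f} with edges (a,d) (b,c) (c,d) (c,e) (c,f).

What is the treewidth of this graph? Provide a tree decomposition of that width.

Every bag has size at most 2, so the width is 2 − 1 = 1 and tw(G) ≤ 1. Since G has at least one edge (e.g. c–d), it is not an edgeless graph, so tw(G) ≥ 1. Hence tw(G) = 1 exactly.

Treewidth 1.
One optimal decomposition is:
Bags: B1 = {c, d}  B2 = {c, e}  B3 = {b, c}  B4 = {c, f}  B5 = {a, d}
Tree: B1–B2, B2–B3, B3–B4, B1–B5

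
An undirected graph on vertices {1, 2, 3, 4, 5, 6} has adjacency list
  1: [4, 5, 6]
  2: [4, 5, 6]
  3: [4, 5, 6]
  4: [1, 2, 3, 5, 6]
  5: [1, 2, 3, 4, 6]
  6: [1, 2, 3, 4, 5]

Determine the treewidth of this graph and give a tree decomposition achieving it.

Each bag holds 4 vertices, so the decomposition has width 3, which upper-bounds the treewidth. For the lower bound, the 4 vertices {1, 4, 5, 6} are pairwise adjacent, and any tree decomposition puts a clique entirely inside one bag — forcing width ≥ 3. Therefore the treewidth is 3.

Treewidth 3.
One such decomposition:
Bags: B1 = {1, 4, 5, 6}  B2 = {2, 4, 5, 6}  B3 = {3, 4, 5, 6}
Tree: B1–B2, B2–B3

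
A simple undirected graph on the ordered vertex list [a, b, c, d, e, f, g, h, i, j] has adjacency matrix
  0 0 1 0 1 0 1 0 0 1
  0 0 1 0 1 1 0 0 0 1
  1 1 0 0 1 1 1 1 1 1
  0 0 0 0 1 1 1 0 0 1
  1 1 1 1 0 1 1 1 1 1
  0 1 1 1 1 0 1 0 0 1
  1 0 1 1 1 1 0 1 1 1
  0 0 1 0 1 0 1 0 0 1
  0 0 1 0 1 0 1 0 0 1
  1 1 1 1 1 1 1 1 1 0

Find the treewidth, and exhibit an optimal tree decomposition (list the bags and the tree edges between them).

Treewidth 4.
One optimal decomposition is:
Bags: B1 = {c, e, f, g, j}  B2 = {c, e, g, h, j}  B3 = {b, c, e, f, j}  B4 = {a, c, e, g, j}  B5 = {d, e, f, g, j}  B6 = {c, e, g, i, j}
Tree: B1–B2, B1–B3, B1–B4, B1–B5, B1–B6

The largest bag has 5 vertices, giving width 4; this decomposition certifies tw(G) ≤ 4. On the other hand G contains the 5-clique {d, e, f, g, j}. A clique must lie in a single bag of any decomposition, so no decomposition can have width below 4. Combining the bounds, tw(G) = 4.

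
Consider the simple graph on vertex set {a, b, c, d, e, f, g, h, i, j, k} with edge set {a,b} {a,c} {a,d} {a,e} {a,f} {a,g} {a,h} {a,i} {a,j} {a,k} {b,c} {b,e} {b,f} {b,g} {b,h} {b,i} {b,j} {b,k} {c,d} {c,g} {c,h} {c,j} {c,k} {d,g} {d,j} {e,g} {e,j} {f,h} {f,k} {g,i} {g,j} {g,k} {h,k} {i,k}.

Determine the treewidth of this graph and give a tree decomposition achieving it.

Every bag has size at most 5, so the width is 5 − 1 = 4 and tw(G) ≤ 4. For the lower bound, the 5 vertices {a, c, d, g, j} are pairwise adjacent, and any tree decomposition puts a clique entirely inside one bag — forcing width ≥ 4. Hence tw(G) = 4 exactly.

Treewidth 4.
One optimal decomposition is:
Bags: B1 = {a, b, c, g, k}  B2 = {a, b, c, g, j}  B3 = {a, b, e, g, j}  B4 = {a, b, c, h, k}  B5 = {a, b, f, h, k}  B6 = {a, c, d, g, j}  B7 = {a, b, g, i, k}
Tree: B1–B2, B2–B3, B1–B4, B4–B5, B2–B6, B1–B7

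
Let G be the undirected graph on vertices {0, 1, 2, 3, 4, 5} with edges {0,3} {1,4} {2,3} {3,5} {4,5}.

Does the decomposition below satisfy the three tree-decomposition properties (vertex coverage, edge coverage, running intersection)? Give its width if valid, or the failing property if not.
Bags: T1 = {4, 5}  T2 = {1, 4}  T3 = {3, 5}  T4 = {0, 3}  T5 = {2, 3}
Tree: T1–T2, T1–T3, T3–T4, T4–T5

Yes; width 1.

Every vertex of G appears in some bag (union = {0, 1, 2, 3, 4, 5}); every edge is covered by a bag; and for each vertex v the set of bags containing v is connected in the bag tree. The decomposition is therefore valid. The largest bag has 2 vertices, so the width is 1.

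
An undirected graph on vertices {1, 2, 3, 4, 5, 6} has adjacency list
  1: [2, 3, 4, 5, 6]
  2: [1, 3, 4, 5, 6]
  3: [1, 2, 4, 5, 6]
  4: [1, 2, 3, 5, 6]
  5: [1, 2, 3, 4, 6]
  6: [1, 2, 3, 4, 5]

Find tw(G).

5

A width-5 tree decomposition is:
Bags: B1 = {1, 2, 3, 4, 5, 6}
Tree: (single bag)
A single bag containing all 6 vertices is trivially a valid decomposition of width 5. For the lower bound, the 6 vertices {1, 2, 3, 4, 5, 6} are pairwise adjacent, and any tree decomposition puts a clique entirely inside one bag — forcing width ≥ 5. Therefore the treewidth is 5.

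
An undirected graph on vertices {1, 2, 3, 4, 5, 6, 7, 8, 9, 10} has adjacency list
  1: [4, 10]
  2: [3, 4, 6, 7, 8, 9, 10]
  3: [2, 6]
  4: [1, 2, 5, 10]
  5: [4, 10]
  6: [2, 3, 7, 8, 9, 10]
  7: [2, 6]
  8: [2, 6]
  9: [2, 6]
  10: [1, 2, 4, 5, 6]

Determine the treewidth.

2

A width-2 tree decomposition is:
Bags: B1 = {2, 6, 10}  B2 = {2, 4, 10}  B3 = {4, 5, 10}  B4 = {2, 6, 8}  B5 = {2, 6, 7}  B6 = {2, 3, 6}  B7 = {1, 4, 10}  B8 = {2, 6, 9}
Tree: B1–B2, B2–B3, B1–B4, B4–B5, B4–B6, B2–B7, B6–B8
Each bag holds 3 vertices, so the decomposition has width 2, which upper-bounds the treewidth. For the lower bound, the 3 vertices {1, 4, 10} are pairwise adjacent, and any tree decomposition puts a clique entirely inside one bag — forcing width ≥ 2. Therefore the treewidth is 2.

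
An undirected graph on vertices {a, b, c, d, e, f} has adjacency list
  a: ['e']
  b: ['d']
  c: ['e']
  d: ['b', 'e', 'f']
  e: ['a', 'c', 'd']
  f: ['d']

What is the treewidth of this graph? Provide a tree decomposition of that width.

Treewidth 1.
Bags: B1 = {a, e}  B2 = {d, e}  B3 = {b, d}  B4 = {d, f}  B5 = {c, e}
Tree: B1–B2, B2–B3, B3–B4, B2–B5

The largest bag has 2 vertices, giving width 1; this decomposition certifies tw(G) ≤ 1. Any graph with an edge has treewidth ≥ 1, and G has the edge e–a. Therefore the treewidth is 1.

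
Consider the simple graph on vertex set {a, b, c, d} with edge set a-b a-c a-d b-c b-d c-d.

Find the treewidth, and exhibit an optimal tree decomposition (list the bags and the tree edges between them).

With just one bag of size 4, the width is 4 − 1 = 3, so tw(G) ≤ 3. On the other hand G contains the 4-clique {a, b, c, d}. A clique must lie in a single bag of any decomposition, so no decomposition can have width below 3. Hence tw(G) = 3 exactly.

Treewidth 3.
Bags: B1 = {a, b, c, d}
Tree: (single bag)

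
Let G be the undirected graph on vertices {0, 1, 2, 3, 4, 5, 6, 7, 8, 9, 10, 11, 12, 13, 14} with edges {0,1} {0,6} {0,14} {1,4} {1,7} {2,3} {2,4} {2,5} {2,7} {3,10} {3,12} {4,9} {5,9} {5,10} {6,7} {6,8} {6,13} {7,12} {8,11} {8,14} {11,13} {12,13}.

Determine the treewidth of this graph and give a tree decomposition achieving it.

Treewidth 3.
One optimal decomposition is:
Bags: B1 = {8, 11, 13, 14}  B2 = {6, 8, 13, 14}  B3 = {0, 6, 13, 14}  B4 = {0, 6, 12, 13}  B5 = {0, 6, 7, 12}  B6 = {0, 1, 7, 12}  B7 = {1, 3, 7, 12}  B8 = {1, 2, 3, 7}  B9 = {1, 2, 3, 4}  B10 = {2, 3, 4, 10}  B11 = {2, 4, 5, 10}  B12 = {4, 5, 9, 10}
Tree: B1–B2, B2–B3, B3–B4, B4–B5, B5–B6, B6–B7, B7–B8, B8–B9, B9–B10, B10–B11, B11–B12

Every bag has size at most 4, so the width is 4 − 1 = 3 and tw(G) ≤ 3. For the lower bound: the 4 vertex sets {8,11,14}, {13}, {6}, {0,1,7,12} are disjoint, each induces a connected subgraph, and every pair is joined by at least one edge of G. Contracting each set to a single vertex therefore yields K_{4} as a minor, and since treewidth is minor-monotone, tw(G) ≥ tw(K_{4}) = 3. Hence tw(G) = 3 exactly.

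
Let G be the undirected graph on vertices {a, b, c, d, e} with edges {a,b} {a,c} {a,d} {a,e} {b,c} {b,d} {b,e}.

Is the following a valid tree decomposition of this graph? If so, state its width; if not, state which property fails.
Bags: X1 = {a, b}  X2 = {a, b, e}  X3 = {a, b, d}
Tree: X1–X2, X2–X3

A tree decomposition must satisfy three properties: every vertex lies in some bag; for every edge, both endpoints lie together in some bag; and for every vertex, the bags containing it form a connected subtree. Here vertex c appears in no bag, so the decomposition is invalid.

No — vertex c appears in no bag.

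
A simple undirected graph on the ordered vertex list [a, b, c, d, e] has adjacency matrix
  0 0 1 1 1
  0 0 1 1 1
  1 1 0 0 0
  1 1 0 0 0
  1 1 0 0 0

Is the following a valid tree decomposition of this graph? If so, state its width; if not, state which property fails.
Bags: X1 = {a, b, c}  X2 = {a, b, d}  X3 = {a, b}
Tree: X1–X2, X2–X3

No — vertex e appears in no bag.

A tree decomposition must satisfy three properties: every vertex lies in some bag; for every edge, both endpoints lie together in some bag; and for every vertex, the bags containing it form a connected subtree. Here vertex e appears in no bag, so the decomposition is invalid.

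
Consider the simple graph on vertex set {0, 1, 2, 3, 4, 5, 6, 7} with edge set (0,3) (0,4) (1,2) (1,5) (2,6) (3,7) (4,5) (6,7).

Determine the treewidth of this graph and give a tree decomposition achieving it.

Treewidth 2.
One such decomposition:
Bags: B1 = {0, 3, 4}  B2 = {3, 4, 7}  B3 = {4, 6, 7}  B4 = {2, 4, 6}  B5 = {1, 2, 4}  B6 = {1, 4, 5}
Tree: B1–B2, B2–B3, B3–B4, B4–B5, B5–B6

Each bag holds 3 vertices, so the decomposition has width 2, which upper-bounds the treewidth. For the lower bound, G contains the cycle 4–0–3–7–6–2–1–5–4, so G is not a forest; only forests have treewidth ≤ 1, hence tw(G) ≥ 2. Combining the bounds, tw(G) = 2.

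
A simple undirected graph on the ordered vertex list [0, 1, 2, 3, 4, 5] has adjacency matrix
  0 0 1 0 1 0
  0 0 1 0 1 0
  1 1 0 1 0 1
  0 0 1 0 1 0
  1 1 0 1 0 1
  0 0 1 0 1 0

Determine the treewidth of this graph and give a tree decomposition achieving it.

Treewidth 2.
One optimal decomposition is:
Bags: B1 = {2, 4, 5}  B2 = {0, 2, 4}  B3 = {2, 3, 4}  B4 = {1, 2, 4}
Tree: B1–B2, B2–B3, B3–B4

Each bag holds 3 vertices, so the decomposition has width 2, which upper-bounds the treewidth. For the lower bound, G contains the cycle 5–4–0–2–5, so G is not a forest; only forests have treewidth ≤ 1, hence tw(G) ≥ 2. The upper and lower bounds meet at 2, so that is the treewidth.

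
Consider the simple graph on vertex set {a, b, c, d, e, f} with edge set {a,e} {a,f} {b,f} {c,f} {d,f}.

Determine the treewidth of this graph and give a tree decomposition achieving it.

Treewidth 1.
One optimal decomposition is:
Bags: B1 = {a, f}  B2 = {d, f}  B3 = {a, e}  B4 = {c, f}  B5 = {b, f}
Tree: B1–B2, B1–B3, B2–B4, B1–B5

Every bag has size at most 2, so the width is 2 − 1 = 1 and tw(G) ≤ 1. Any graph with an edge has treewidth ≥ 1, and G has the edge a–f. Hence tw(G) = 1 exactly.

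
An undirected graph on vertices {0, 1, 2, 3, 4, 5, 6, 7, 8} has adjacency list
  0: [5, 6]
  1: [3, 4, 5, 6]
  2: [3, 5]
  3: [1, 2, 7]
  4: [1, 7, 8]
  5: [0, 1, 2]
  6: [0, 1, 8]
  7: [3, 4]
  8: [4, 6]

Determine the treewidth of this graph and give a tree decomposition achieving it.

Treewidth 3.
One optimal decomposition is:
Bags: B1 = {0, 5, 6, 8}  B2 = {1, 5, 6, 8}  B3 = {1, 4, 5, 8}  B4 = {1, 2, 4, 5}  B5 = {1, 2, 3, 4}  B6 = {2, 3, 4, 7}
Tree: B1–B2, B2–B3, B3–B4, B4–B5, B5–B6

The largest bag has 4 vertices, giving width 3; this decomposition certifies tw(G) ≤ 3. For the lower bound: the 4 vertex sets {0,6,8}, {5}, {1}, {2,3,4,7} are disjoint, each induces a connected subgraph, and every pair is joined by at least one edge of G. Contracting each set to a single vertex therefore yields K_{4} as a minor, and since treewidth is minor-monotone, tw(G) ≥ tw(K_{4}) = 3. Combining the bounds, tw(G) = 3.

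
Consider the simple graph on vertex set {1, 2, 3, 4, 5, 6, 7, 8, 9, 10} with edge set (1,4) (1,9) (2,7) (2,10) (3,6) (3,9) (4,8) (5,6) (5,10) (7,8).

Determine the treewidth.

2

A width-2 tree decomposition is:
Bags: B1 = {1, 3, 9}  B2 = {1, 3, 6}  B3 = {1, 5, 6}  B4 = {1, 5, 10}  B5 = {1, 2, 10}  B6 = {1, 2, 7}  B7 = {1, 7, 8}  B8 = {1, 4, 8}
Tree: B1–B2, B2–B3, B3–B4, B4–B5, B5–B6, B6–B7, B7–B8
The largest bag has 3 vertices, giving width 2; this decomposition certifies tw(G) ≤ 2. For the lower bound, G contains the cycle 1–9–3–6–5–10–2–7–8–4–1, so G is not a forest; only forests have treewidth ≤ 1, hence tw(G) ≥ 2. Combining the bounds, tw(G) = 2.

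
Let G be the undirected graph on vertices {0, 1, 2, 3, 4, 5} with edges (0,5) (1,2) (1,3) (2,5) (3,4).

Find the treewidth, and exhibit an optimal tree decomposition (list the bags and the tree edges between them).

Treewidth 1.
One optimal decomposition is:
Bags: B1 = {0, 5}  B2 = {2, 5}  B3 = {1, 2}  B4 = {1, 3}  B5 = {3, 4}
Tree: B1–B2, B2–B3, B3–B4, B4–B5

Every bag has size at most 2, so the width is 2 − 1 = 1 and tw(G) ≤ 1. G has an edge, so its treewidth is at least 1. Hence tw(G) = 1 exactly.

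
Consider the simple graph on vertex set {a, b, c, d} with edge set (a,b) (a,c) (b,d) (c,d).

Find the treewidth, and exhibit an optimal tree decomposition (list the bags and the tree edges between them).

The largest bag has 3 vertices, giving width 2; this decomposition certifies tw(G) ≤ 2. The edges b–d–c–a–b form a cycle, so G is not a tree and its treewidth is at least 2. Therefore the treewidth is 2.

Treewidth 2.
One optimal decomposition is:
Bags: B1 = {b, c, d}  B2 = {a, b, c}
Tree: B1–B2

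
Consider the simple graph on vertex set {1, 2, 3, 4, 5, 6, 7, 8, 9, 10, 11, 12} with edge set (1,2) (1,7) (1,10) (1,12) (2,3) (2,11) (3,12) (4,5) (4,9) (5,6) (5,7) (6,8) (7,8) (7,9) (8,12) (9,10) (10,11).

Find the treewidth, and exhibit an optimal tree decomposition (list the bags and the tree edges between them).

Every bag has size at most 4, so the width is 4 − 1 = 3 and tw(G) ≤ 3. For the lower bound: the 4 vertex sets {4,5,6}, {8}, {7}, {1,9,10,12} are disjoint, each induces a connected subgraph, and every pair is joined by at least one edge of G. Contracting each set to a single vertex therefore yields K_{4} as a minor, and since treewidth is minor-monotone, tw(G) ≥ tw(K_{4}) = 3. The upper and lower bounds meet at 3, so that is the treewidth.

Treewidth 3.
One optimal decomposition is:
Bags: B1 = {4, 5, 6, 8}  B2 = {4, 5, 7, 8}  B3 = {4, 7, 8, 9}  B4 = {7, 8, 9, 12}  B5 = {1, 7, 9, 12}  B6 = {1, 9, 10, 12}  B7 = {1, 3, 10, 12}  B8 = {1, 2, 3, 10}  B9 = {2, 3, 10, 11}
Tree: B1–B2, B2–B3, B3–B4, B4–B5, B5–B6, B6–B7, B7–B8, B8–B9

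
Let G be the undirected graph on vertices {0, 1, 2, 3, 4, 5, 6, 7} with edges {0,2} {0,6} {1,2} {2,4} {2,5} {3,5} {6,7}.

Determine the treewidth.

A width-1 tree decomposition is:
Bags: B1 = {2, 5}  B2 = {0, 2}  B3 = {0, 6}  B4 = {2, 4}  B5 = {6, 7}  B6 = {1, 2}  B7 = {3, 5}
Tree: B1–B2, B2–B3, B1–B4, B3–B5, B1–B6, B1–B7
Every bag has size at most 2, so the width is 2 − 1 = 1 and tw(G) ≤ 1. G has an edge, so its treewidth is at least 1. Therefore the treewidth is 1.

1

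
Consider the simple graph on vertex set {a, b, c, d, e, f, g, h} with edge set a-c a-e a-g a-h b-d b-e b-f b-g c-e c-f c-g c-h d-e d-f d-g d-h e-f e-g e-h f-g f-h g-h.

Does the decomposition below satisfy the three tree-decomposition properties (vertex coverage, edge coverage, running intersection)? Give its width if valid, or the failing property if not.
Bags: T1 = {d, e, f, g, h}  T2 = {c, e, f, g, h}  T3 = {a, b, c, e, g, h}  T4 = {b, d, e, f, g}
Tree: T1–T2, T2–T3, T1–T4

No — bags containing vertex b are not connected in the tree.

A tree decomposition must satisfy three properties: every vertex lies in some bag; for every edge, both endpoints lie together in some bag; and for every vertex, the bags containing it form a connected subtree. Here bags containing vertex b are not connected in the tree, so the decomposition is invalid.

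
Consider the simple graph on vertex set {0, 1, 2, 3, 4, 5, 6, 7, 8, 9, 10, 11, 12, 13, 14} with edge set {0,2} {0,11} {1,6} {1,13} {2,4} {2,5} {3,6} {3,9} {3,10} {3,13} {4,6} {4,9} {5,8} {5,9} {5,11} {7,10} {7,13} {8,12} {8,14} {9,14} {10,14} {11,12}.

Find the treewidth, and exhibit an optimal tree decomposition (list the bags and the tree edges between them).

Treewidth 3.
One optimal decomposition is:
Bags: B1 = {1, 6, 7, 13}  B2 = {3, 6, 7, 13}  B3 = {3, 6, 7, 10}  B4 = {3, 4, 6, 10}  B5 = {3, 4, 9, 10}  B6 = {4, 9, 10, 14}  B7 = {2, 4, 9, 14}  B8 = {2, 5, 9, 14}  B9 = {2, 5, 8, 14}  B10 = {0, 2, 5, 8}  B11 = {0, 5, 8, 11}  B12 = {0, 8, 11, 12}
Tree: B1–B2, B2–B3, B3–B4, B4–B5, B5–B6, B6–B7, B7–B8, B8–B9, B9–B10, B10–B11, B11–B12

Every bag has size at most 4, so the width is 4 − 1 = 3 and tw(G) ≤ 3. For the lower bound: the 4 vertex sets {1,7,13}, {6}, {3}, {4,9,10,14} are disjoint, each induces a connected subgraph, and every pair is joined by at least one edge of G. Contracting each set to a single vertex therefore yields K_{4} as a minor, and since treewidth is minor-monotone, tw(G) ≥ tw(K_{4}) = 3. Hence tw(G) = 3 exactly.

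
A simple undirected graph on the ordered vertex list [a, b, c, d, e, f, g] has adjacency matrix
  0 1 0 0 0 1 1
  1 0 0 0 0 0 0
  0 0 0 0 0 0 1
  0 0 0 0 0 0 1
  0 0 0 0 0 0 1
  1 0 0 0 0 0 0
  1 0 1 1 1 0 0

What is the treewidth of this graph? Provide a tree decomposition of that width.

Each bag holds 2 vertices, so the decomposition has width 1, which upper-bounds the treewidth. Since G has at least one edge (e.g. a–b), it is not an edgeless graph, so tw(G) ≥ 1. Combining the bounds, tw(G) = 1.

Treewidth 1.
Bags: B1 = {a, b}  B2 = {a, g}  B3 = {d, g}  B4 = {e, g}  B5 = {a, f}  B6 = {c, g}
Tree: B1–B2, B2–B3, B3–B4, B2–B5, B4–B6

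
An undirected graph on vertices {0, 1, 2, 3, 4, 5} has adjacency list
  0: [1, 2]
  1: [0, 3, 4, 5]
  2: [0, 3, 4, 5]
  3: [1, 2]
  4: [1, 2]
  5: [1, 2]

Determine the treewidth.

A width-2 tree decomposition is:
Bags: B1 = {1, 2, 5}  B2 = {0, 1, 2}  B3 = {1, 2, 3}  B4 = {1, 2, 4}
Tree: B1–B2, B2–B3, B3–B4
Every bag has size at most 3, so the width is 3 − 1 = 2 and tw(G) ≤ 2. The edges 5–1–0–2–5 form a cycle, so G is not a tree and its treewidth is at least 2. Hence tw(G) = 2 exactly.

2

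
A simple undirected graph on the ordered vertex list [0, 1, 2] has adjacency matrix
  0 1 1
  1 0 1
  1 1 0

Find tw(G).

2

A width-2 tree decomposition is:
Bags: B1 = {0, 1, 2}
Tree: (single bag)
A single bag containing all 3 vertices is trivially a valid decomposition of width 2. On the other hand G contains the 3-clique {0, 1, 2}. A clique must lie in a single bag of any decomposition, so no decomposition can have width below 2. The upper and lower bounds meet at 2, so that is the treewidth.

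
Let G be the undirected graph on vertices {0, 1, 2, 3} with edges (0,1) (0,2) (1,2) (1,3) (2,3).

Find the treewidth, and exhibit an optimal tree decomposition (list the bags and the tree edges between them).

Treewidth 2.
One optimal decomposition is:
Bags: B1 = {1, 2, 3}  B2 = {0, 1, 2}
Tree: B1–B2

Every bag has size at most 3, so the width is 3 − 1 = 2 and tw(G) ≤ 2. On the other hand G contains the 3-clique {0, 1, 2}. A clique must lie in a single bag of any decomposition, so no decomposition can have width below 2. The upper and lower bounds meet at 2, so that is the treewidth.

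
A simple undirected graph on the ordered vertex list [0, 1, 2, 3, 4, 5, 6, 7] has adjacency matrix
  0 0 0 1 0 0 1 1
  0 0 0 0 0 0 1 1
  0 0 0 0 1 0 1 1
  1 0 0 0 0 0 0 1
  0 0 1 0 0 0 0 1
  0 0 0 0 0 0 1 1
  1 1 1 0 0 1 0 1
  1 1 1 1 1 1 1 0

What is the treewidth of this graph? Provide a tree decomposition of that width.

The largest bag has 3 vertices, giving width 2; this decomposition certifies tw(G) ≤ 2. Conversely, {0, 3, 7} is a clique of size 3, and the vertices of any clique must share a bag in every tree decomposition; so some bag has ≥ 3 vertices and tw(G) ≥ 2. Hence tw(G) = 2 exactly.

Treewidth 2.
One such decomposition:
Bags: B1 = {0, 3, 7}  B2 = {0, 6, 7}  B3 = {1, 6, 7}  B4 = {2, 6, 7}  B5 = {5, 6, 7}  B6 = {2, 4, 7}
Tree: B1–B2, B2–B3, B2–B4, B3–B5, B4–B6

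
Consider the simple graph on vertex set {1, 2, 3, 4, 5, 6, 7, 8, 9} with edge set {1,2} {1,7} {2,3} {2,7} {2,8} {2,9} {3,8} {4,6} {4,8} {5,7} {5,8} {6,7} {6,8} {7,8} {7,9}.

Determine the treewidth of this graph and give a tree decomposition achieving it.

Each bag holds 3 vertices, so the decomposition has width 2, which upper-bounds the treewidth. For the lower bound, the 3 vertices {2, 3, 8} are pairwise adjacent, and any tree decomposition puts a clique entirely inside one bag — forcing width ≥ 2. The upper and lower bounds meet at 2, so that is the treewidth.

Treewidth 2.
One such decomposition:
Bags: B1 = {6, 7, 8}  B2 = {2, 7, 8}  B3 = {5, 7, 8}  B4 = {2, 7, 9}  B5 = {4, 6, 8}  B6 = {1, 2, 7}  B7 = {2, 3, 8}
Tree: B1–B2, B1–B3, B2–B4, B1–B5, B4–B6, B2–B7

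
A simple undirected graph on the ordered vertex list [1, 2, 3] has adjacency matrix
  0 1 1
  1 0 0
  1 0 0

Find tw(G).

1

A width-1 tree decomposition is:
Bags: B1 = {1, 2}  B2 = {1, 3}
Tree: B1–B2
Every bag has size at most 2, so the width is 2 − 1 = 1 and tw(G) ≤ 1. Any graph with an edge has treewidth ≥ 1, and G has the edge 2–1. Combining the bounds, tw(G) = 1.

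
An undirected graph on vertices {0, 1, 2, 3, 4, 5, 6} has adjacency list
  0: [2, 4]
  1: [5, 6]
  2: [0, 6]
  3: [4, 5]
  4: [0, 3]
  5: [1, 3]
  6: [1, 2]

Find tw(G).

2

A width-2 tree decomposition is:
Bags: B1 = {3, 4, 5}  B2 = {1, 4, 5}  B3 = {1, 4, 6}  B4 = {2, 4, 6}  B5 = {0, 2, 4}
Tree: B1–B2, B2–B3, B3–B4, B4–B5
Each bag holds 3 vertices, so the decomposition has width 2, which upper-bounds the treewidth. Since 4–3–5–1–6–2–0–4 is a cycle in G, G is not acyclic. Forests are exactly the graphs of treewidth ≤ 1, so tw(G) ≥ 2. Therefore the treewidth is 2.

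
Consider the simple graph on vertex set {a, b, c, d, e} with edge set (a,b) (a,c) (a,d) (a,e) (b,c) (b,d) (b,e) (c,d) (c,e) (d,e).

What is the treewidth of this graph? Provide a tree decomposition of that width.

Treewidth 4.
One such decomposition:
Bags: B1 = {a, b, c, d, e}
Tree: (single bag)

A single bag containing all 5 vertices is trivially a valid decomposition of width 4. For the lower bound, the 5 vertices {a, b, c, d, e} are pairwise adjacent, and any tree decomposition puts a clique entirely inside one bag — forcing width ≥ 4. Hence tw(G) = 4 exactly.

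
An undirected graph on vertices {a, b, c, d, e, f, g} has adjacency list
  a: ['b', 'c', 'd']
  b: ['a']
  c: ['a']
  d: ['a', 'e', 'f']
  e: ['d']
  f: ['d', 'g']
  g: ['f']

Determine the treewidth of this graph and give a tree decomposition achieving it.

Treewidth 1.
One such decomposition:
Bags: B1 = {a, d}  B2 = {d, f}  B3 = {a, b}  B4 = {a, c}  B5 = {f, g}  B6 = {d, e}
Tree: B1–B2, B1–B3, B3–B4, B2–B5, B2–B6

Each bag holds 2 vertices, so the decomposition has width 1, which upper-bounds the treewidth. Since G has at least one edge (e.g. a–d), it is not an edgeless graph, so tw(G) ≥ 1. Hence tw(G) = 1 exactly.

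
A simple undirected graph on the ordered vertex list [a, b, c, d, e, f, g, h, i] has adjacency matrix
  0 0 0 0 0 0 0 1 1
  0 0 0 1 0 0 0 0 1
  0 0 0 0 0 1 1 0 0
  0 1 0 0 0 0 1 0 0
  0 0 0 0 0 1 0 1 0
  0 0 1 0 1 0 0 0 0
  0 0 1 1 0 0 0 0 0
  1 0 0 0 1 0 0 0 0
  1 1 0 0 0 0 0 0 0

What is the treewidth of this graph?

A width-2 tree decomposition is:
Bags: B1 = {c, f, g}  B2 = {d, f, g}  B3 = {b, d, f}  B4 = {b, f, i}  B5 = {a, f, i}  B6 = {a, f, h}  B7 = {e, f, h}
Tree: B1–B2, B2–B3, B3–B4, B4–B5, B5–B6, B6–B7
Each bag holds 3 vertices, so the decomposition has width 2, which upper-bounds the treewidth. The edges f–c–g–d–b–i–a–h–e–f form a cycle, so G is not a tree and its treewidth is at least 2. Combining the bounds, tw(G) = 2.

2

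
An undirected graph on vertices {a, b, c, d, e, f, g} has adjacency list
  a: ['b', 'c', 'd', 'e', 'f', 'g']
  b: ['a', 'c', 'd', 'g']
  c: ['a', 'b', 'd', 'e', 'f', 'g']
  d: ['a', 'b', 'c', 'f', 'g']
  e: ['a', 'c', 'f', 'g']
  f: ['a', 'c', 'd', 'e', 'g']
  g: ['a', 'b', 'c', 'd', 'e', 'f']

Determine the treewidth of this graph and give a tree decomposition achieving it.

Treewidth 4.
One optimal decomposition is:
Bags: B1 = {a, c, d, f, g}  B2 = {a, b, c, d, g}  B3 = {a, c, e, f, g}
Tree: B1–B2, B1–B3

The largest bag has 5 vertices, giving width 4; this decomposition certifies tw(G) ≤ 4. Conversely, {a, c, d, f, g} is a clique of size 5, and the vertices of any clique must share a bag in every tree decomposition; so some bag has ≥ 5 vertices and tw(G) ≥ 4. Hence tw(G) = 4 exactly.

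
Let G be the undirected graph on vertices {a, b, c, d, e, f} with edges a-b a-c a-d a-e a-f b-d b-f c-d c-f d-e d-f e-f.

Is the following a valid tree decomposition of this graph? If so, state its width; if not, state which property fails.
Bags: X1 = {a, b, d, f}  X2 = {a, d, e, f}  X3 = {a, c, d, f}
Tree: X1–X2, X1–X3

Every vertex of G appears in some bag (union = {a, b, c, d, e, f}); every edge is covered by a bag; and for each vertex v the set of bags containing v is connected in the bag tree. The decomposition is therefore valid. The largest bag has 4 vertices, so the width is 3.

Yes; width 3.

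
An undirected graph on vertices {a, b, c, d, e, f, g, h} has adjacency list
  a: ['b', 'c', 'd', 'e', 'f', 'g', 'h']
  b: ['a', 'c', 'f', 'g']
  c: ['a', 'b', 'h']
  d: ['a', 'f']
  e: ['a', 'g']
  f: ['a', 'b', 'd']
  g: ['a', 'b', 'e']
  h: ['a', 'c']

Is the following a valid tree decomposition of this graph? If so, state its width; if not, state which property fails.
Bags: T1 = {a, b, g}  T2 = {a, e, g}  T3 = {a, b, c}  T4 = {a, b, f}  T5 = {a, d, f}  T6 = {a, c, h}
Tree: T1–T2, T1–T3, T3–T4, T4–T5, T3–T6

Yes; width 2.

Checking the three conditions: (i) the bags cover all of {a, b, c, d, e, f, g, h}; (ii) for each edge, some bag contains both endpoints; (iii) the bags containing any fixed vertex form a subtree. All hold, so the decomposition is valid with width 3 − 1 = 2.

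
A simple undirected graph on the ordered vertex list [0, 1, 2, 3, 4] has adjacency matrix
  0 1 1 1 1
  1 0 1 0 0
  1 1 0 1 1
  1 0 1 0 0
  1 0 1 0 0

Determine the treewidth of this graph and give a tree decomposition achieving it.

The largest bag has 3 vertices, giving width 2; this decomposition certifies tw(G) ≤ 2. For the lower bound, the 3 vertices {0, 1, 2} are pairwise adjacent, and any tree decomposition puts a clique entirely inside one bag — forcing width ≥ 2. Therefore the treewidth is 2.

Treewidth 2.
One optimal decomposition is:
Bags: B1 = {0, 2, 4}  B2 = {0, 1, 2}  B3 = {0, 2, 3}
Tree: B1–B2, B2–B3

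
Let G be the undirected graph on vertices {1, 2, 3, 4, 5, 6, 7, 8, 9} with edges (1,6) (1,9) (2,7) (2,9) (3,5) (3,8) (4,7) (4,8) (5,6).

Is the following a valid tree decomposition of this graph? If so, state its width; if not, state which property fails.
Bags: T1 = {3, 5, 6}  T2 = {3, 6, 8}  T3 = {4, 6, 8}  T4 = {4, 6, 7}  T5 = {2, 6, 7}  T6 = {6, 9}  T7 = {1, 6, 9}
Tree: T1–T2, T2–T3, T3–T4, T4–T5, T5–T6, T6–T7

A tree decomposition must satisfy three properties: every vertex lies in some bag; for every edge, both endpoints lie together in some bag; and for every vertex, the bags containing it form a connected subtree. Here edge (2,9) lies in no bag, so the decomposition is invalid.

No — edge (2,9) lies in no bag.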